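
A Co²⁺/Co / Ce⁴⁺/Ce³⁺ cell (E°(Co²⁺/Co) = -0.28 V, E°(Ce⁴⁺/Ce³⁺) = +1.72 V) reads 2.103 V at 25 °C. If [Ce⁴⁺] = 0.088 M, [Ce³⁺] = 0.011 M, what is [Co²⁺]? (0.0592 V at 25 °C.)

0.021 M

From the Nernst equation, log Q = n(E° − E)/0.0592 = 2(2.00 − 2.103)/0.0592 = -3.480, so Q = 3.31 × 10^-4.
With Q = [Co²⁺]·[Ce³⁺]^2/[Ce⁴⁺]^2 and the known concentrations, [Co²⁺] in the numerator gives [Co²⁺] = 0.021 M.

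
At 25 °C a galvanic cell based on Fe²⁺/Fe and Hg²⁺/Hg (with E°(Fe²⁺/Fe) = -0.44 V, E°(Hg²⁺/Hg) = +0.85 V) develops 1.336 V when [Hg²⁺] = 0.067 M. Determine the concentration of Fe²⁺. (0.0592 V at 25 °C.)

0.0019 M

From the Nernst equation, log Q = n(E° − E)/0.0592 = 2(1.29 − 1.336)/0.0592 = -1.554, so Q = 0.0279.
With Q = [Fe²⁺]/[Hg²⁺] and the known concentrations, [Fe²⁺] in the numerator gives [Fe²⁺] = 0.0019 M.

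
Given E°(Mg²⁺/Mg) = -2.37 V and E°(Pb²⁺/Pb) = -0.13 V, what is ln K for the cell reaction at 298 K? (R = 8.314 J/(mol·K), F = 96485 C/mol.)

E°_cell = -0.13 − (-2.37) = 2.24 V, with n = 2 electrons transferred.
At equilibrium E = 0, so the Nernst equation gives ln K = nFE°/RT = (2)(96485)(2.24)/((8.314)(298)) = 174.47.

ln K = 174.5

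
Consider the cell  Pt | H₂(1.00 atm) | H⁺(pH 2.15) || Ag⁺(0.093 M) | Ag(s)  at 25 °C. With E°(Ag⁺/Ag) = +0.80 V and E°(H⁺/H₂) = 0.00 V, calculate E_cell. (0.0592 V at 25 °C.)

0.87 V

The Ag⁺/Ag couple is the cathode, so E°_cell = 0.80 V; n = 2.
[H⁺] = 10^(−2.15) = 0.0071 M, and Q = [H⁺]^2 / ([Ag⁺]^2·P(H₂)) = 0.00579.
E = E° − (0.0592/2) log Q = 0.80 − (0.0592/2)(-2.237) = 0.866 V.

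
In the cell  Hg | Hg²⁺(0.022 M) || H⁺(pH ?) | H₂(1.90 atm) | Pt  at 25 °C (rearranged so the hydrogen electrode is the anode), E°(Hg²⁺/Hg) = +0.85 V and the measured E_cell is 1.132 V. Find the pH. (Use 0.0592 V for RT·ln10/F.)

E°_cell = 0.85 V and n = 2.
log Q = n(E° − E)/0.0592 = 2×(0.85 − 1.132)/0.0592 = -9.527.
With Q = [H⁺]^2 / ([Hg²⁺]·P(H₂)), solving for [H⁺] gives log[H⁺] = -5.453, so pH = 5.45.

pH = 5.45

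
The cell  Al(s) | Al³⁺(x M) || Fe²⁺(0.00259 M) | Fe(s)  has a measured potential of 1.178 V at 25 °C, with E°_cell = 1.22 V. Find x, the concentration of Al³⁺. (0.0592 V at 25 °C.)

0.018 M

From the Nernst equation, log Q = n(E° − E)/0.0592 = 6(1.22 − 1.178)/0.0592 = 4.257, so Q = 1.81 × 10^4.
With Q = [Al³⁺]^2/[Fe²⁺]^3 and the known concentrations, [Al³⁺]^2 in the numerator gives [Al³⁺] = 0.018 M.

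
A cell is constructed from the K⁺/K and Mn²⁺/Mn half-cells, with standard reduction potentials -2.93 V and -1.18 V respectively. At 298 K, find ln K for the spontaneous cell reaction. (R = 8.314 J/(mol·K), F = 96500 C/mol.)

E°_cell = -1.18 − (-2.93) = 1.75 V, with n = 2 electrons transferred.
At equilibrium E = 0, so the Nernst equation gives ln K = nFE°/RT = (2)(96500)(1.75)/((8.314)(298)) = 136.32.

ln K = 136.3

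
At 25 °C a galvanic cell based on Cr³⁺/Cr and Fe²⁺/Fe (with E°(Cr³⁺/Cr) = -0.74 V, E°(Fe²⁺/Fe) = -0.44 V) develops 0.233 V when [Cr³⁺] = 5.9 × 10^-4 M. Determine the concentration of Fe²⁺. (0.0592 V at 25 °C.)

From the Nernst equation, log Q = n(E° − E)/0.0592 = 6(0.30 − 0.233)/0.0592 = 6.791, so Q = 6.17 × 10^6.
With Q = [Cr³⁺]^2/[Fe²⁺]^3 and the known concentrations, [Fe²⁺]^3 in the denominator gives [Fe²⁺] = 3.8 × 10^-5 M.

3.8 × 10^-5 M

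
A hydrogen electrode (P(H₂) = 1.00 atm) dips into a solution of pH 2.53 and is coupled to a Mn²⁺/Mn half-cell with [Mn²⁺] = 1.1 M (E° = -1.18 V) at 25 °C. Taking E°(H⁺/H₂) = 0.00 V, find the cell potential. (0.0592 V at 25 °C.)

1.03 V

The hydrogen couple is the cathode, so E°_cell = 1.18 V; n = 2.
[H⁺] = 10^(−2.53) = 0.0030 M, and Q = [Mn²⁺]·P(H₂) / [H⁺]^2 = 1.26 × 10^5.
E = E° − (0.0592/2) log Q = 1.18 − (0.0592/2)(5.101) = 1.029 V.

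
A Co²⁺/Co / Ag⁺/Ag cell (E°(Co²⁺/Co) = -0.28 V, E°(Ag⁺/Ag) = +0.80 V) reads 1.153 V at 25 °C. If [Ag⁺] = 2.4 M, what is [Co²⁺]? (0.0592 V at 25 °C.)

From the Nernst equation, log Q = n(E° − E)/0.0592 = 2(1.08 − 1.153)/0.0592 = -2.466, so Q = 0.00342.
With Q = [Co²⁺]/[Ag⁺]^2 and the known concentrations, [Co²⁺] in the numerator gives [Co²⁺] = 0.02 M.

0.02 M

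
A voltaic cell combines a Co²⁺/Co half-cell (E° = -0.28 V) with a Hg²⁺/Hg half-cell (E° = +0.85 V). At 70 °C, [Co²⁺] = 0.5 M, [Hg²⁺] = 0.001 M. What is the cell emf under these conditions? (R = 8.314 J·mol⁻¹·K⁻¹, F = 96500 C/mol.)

The Hg²⁺/Hg couple has the higher reduction potential and acts as the cathode, so E°_cell = +0.85 − (-0.28) = 1.13 V.
Balancing electrons gives n = 2; the reaction quotient is Q = [Co²⁺]/[Hg²⁺] = 500.
E = E° − (RT/nF) ln Q = 1.13 − (8.314×343)/(2×96500) × (6.215) = 1.130 − 0.092 = 1.038 V.

1.04 V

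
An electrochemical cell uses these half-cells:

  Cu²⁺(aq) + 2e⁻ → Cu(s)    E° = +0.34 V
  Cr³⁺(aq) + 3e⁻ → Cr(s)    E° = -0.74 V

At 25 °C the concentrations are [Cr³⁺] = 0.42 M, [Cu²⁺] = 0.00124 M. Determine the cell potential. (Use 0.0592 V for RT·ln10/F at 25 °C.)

1.00 V

The Cu²⁺/Cu couple has the higher reduction potential and acts as the cathode, so E°_cell = +0.34 − (-0.74) = 1.08 V.
Balancing electrons gives n = 6; the reaction quotient is Q = [Cr³⁺]^2/[Cu²⁺]^3 = 9.25 × 10^7.
At 25 °C, E = E° − (0.0592/n) log Q = 1.08 − (0.0592/6)(7.966) = 1.080 − 0.079 = 1.001 V.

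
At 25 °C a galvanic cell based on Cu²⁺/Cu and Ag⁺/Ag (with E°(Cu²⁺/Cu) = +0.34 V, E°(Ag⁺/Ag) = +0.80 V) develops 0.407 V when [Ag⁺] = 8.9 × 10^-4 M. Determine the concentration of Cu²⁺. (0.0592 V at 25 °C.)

From the Nernst equation, log Q = n(E° − E)/0.0592 = 2(0.46 − 0.407)/0.0592 = 1.791, so Q = 61.7.
With Q = [Cu²⁺]/[Ag⁺]^2 and the known concentrations, [Cu²⁺] in the numerator gives [Cu²⁺] = 4.9 × 10^-5 M.

4.9 × 10^-5 M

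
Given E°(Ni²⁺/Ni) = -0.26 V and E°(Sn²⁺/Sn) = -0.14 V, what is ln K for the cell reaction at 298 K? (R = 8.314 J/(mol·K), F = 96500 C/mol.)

E°_cell = -0.14 − (-0.26) = 0.12 V, with n = 2 electrons transferred.
At equilibrium E = 0, so the Nernst equation gives ln K = nFE°/RT = (2)(96500)(0.12)/((8.314)(298)) = 9.35.

ln K = 9.3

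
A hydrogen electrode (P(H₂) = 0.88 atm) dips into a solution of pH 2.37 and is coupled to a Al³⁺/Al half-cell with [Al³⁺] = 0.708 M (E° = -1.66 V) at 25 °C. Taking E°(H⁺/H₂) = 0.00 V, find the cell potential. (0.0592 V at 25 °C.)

1.52 V

The hydrogen couple is the cathode, so E°_cell = 1.66 V; n = 6.
[H⁺] = 10^(−2.37) = 0.0043 M, and Q = [Al³⁺]^2·P(H₂)^3 / [H⁺]^6 = 5.67 × 10^13.
E = E° − (0.0592/6) log Q = 1.66 − (0.0592/6)(13.754) = 1.524 V.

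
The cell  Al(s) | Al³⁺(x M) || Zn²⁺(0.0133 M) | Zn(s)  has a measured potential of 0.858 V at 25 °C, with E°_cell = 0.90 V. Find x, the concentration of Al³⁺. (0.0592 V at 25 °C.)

0.21 M

From the Nernst equation, log Q = n(E° − E)/0.0592 = 6(0.90 − 0.858)/0.0592 = 4.257, so Q = 1.81 × 10^4.
With Q = [Al³⁺]^2/[Zn²⁺]^3 and the known concentrations, [Al³⁺]^2 in the numerator gives [Al³⁺] = 0.21 M.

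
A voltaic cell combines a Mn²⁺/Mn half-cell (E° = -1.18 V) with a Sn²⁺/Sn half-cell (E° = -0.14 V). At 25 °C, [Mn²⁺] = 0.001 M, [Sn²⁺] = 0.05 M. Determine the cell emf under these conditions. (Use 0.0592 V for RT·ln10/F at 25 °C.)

1.09 V

The Sn²⁺/Sn couple has the higher reduction potential and acts as the cathode, so E°_cell = -0.14 − (-1.18) = 1.04 V.
Balancing electrons gives n = 2; the reaction quotient is Q = [Mn²⁺]/[Sn²⁺] = 0.0200.
At 25 °C, E = E° − (0.0592/n) log Q = 1.04 − (0.0592/2)(-1.699) = 1.040 + 0.050 = 1.090 V.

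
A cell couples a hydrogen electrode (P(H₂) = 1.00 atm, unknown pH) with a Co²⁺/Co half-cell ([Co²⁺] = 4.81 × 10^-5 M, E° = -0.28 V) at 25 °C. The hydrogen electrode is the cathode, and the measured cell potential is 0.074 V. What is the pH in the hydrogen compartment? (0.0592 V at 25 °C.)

E°_cell = 0.28 V and n = 2.
log Q = n(E° − E)/0.0592 = 2×(0.28 − 0.074)/0.0592 = 6.959.
With Q = [Co²⁺]·P(H₂) / [H⁺]^2, solving for [H⁺] gives log[H⁺] = -5.639, so pH = 5.64.

pH = 5.64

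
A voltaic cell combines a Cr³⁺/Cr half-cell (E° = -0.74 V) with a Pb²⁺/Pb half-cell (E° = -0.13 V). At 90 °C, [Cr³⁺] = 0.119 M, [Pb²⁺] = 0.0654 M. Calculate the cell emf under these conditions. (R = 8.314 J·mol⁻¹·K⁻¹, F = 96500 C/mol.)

The Pb²⁺/Pb couple has the higher reduction potential and acts as the cathode, so E°_cell = -0.13 − (-0.74) = 0.61 V.
Balancing electrons gives n = 6; the reaction quotient is Q = [Cr³⁺]^2/[Pb²⁺]^3 = 50.6.
E = E° − (RT/nF) ln Q = 0.61 − (8.314×363)/(6×96500) × (3.924) = 0.610 − 0.020 = 0.590 V.

0.590 V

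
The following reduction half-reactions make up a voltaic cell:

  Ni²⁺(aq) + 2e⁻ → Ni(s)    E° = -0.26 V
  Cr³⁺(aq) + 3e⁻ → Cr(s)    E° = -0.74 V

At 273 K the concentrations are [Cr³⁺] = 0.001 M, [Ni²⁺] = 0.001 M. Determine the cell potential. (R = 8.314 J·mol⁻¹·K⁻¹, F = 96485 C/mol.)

0.453 V

The Ni²⁺/Ni couple has the higher reduction potential and acts as the cathode, so E°_cell = -0.26 − (-0.74) = 0.48 V.
Balancing electrons gives n = 6; the reaction quotient is Q = [Cr³⁺]^2/[Ni²⁺]^3 = 1000.
E = E° − (RT/nF) ln Q = 0.48 − (8.314×273)/(6×96485) × (6.908) = 0.480 − 0.027 = 0.453 V.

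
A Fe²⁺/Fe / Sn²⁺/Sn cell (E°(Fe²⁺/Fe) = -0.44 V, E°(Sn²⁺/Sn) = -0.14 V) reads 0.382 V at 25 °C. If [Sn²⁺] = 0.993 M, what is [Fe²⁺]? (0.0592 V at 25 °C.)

0.0017 M

From the Nernst equation, log Q = n(E° − E)/0.0592 = 2(0.30 − 0.382)/0.0592 = -2.770, so Q = 0.00170.
With Q = [Fe²⁺]/[Sn²⁺] and the known concentrations, [Fe²⁺] in the numerator gives [Fe²⁺] = 0.0017 M.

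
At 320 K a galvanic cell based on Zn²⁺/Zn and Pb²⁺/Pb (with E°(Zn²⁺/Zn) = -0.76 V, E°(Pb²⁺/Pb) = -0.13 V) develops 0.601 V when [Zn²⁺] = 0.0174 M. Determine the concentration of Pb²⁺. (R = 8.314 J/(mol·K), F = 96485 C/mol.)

From the Nernst equation, ln Q = nF(E° − E)/RT = 2×96485×(0.63 − 0.601)/(8.314×320) = 2.103, so Q = 8.19.
With Q = [Zn²⁺]/[Pb²⁺] and the known concentrations, [Pb²⁺] in the denominator gives [Pb²⁺] = 0.0021 M.

0.0021 M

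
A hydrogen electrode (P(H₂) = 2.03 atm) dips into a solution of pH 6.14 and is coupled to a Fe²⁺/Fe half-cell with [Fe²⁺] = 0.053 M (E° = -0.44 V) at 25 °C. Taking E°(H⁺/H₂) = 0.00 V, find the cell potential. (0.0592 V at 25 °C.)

The hydrogen couple is the cathode, so E°_cell = 0.44 V; n = 2.
[H⁺] = 10^(−6.14) = 7.2 × 10^-7 M, and Q = [Fe²⁺]·P(H₂) / [H⁺]^2 = 2.05 × 10^11.
E = E° − (0.0592/2) log Q = 0.44 − (0.0592/2)(11.312) = 0.105 V.

0.11 V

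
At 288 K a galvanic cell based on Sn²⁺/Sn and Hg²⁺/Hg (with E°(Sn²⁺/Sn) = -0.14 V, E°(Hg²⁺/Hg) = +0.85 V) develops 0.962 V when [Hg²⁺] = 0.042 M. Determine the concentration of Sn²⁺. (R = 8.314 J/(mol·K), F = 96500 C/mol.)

From the Nernst equation, ln Q = nF(E° − E)/RT = 2×96500×(0.99 − 0.962)/(8.314×288) = 2.257, so Q = 9.55.
With Q = [Sn²⁺]/[Hg²⁺] and the known concentrations, [Sn²⁺] in the numerator gives [Sn²⁺] = 0.4 M.

0.4 M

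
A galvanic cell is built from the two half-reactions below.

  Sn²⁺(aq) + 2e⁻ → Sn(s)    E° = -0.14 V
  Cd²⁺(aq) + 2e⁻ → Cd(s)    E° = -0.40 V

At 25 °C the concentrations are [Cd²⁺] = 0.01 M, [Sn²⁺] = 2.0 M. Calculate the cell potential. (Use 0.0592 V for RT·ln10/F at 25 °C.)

The Sn²⁺/Sn couple has the higher reduction potential and acts as the cathode, so E°_cell = -0.14 − (-0.40) = 0.26 V.
Balancing electrons gives n = 2; the reaction quotient is Q = [Cd²⁺]/[Sn²⁺] = 0.00500.
At 25 °C, E = E° − (0.0592/n) log Q = 0.26 − (0.0592/2)(-2.301) = 0.260 + 0.068 = 0.328 V.

0.328 V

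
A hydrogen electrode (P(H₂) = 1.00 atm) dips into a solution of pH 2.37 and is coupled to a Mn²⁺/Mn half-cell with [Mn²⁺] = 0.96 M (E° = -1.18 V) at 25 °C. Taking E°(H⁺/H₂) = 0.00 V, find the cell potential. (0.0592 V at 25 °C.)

The hydrogen couple is the cathode, so E°_cell = 1.18 V; n = 2.
[H⁺] = 10^(−2.37) = 0.0043 M, and Q = [Mn²⁺]·P(H₂) / [H⁺]^2 = 5.28 × 10^4.
E = E° − (0.0592/2) log Q = 1.18 − (0.0592/2)(4.722) = 1.040 V.

1.04 V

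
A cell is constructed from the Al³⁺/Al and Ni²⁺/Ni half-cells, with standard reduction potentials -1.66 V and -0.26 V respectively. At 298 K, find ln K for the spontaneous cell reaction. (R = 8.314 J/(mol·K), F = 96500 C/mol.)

ln K = 327.2

E°_cell = -0.26 − (-1.66) = 1.40 V, with n = 6 electrons transferred.
At equilibrium E = 0, so the Nernst equation gives ln K = nFE°/RT = (6)(96500)(1.40)/((8.314)(298)) = 327.18.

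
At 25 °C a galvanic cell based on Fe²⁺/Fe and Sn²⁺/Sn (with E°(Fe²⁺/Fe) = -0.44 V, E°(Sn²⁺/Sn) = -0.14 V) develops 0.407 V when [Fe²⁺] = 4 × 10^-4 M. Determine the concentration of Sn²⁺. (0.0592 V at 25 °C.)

From the Nernst equation, log Q = n(E° − E)/0.0592 = 2(0.30 − 0.407)/0.0592 = -3.615, so Q = 2.43 × 10^-4.
With Q = [Fe²⁺]/[Sn²⁺] and the known concentrations, [Sn²⁺] in the denominator gives [Sn²⁺] = 1.6 M.

1.6 M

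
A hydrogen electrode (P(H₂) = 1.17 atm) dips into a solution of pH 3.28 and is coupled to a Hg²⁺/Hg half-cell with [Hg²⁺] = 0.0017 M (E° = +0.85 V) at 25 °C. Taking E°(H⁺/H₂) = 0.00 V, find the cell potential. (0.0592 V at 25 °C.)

The Hg²⁺/Hg couple is the cathode, so E°_cell = 0.85 V; n = 2.
[H⁺] = 10^(−3.28) = 5.2 × 10^-4 M, and Q = [H⁺]^2 / ([Hg²⁺]·P(H₂)) = 1.38 × 10^-4.
E = E° − (0.0592/2) log Q = 0.85 − (0.0592/2)(-3.859) = 0.964 V.

0.96 V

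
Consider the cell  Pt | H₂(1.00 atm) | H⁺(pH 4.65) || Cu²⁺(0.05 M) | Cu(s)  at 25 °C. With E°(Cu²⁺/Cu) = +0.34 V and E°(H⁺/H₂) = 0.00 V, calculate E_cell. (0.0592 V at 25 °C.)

The Cu²⁺/Cu couple is the cathode, so E°_cell = 0.34 V; n = 2.
[H⁺] = 10^(−4.65) = 2.2 × 10^-5 M, and Q = [H⁺]^2 / ([Cu²⁺]·P(H₂)) = 1 × 10^-8.
E = E° − (0.0592/2) log Q = 0.34 − (0.0592/2)(-7.999) = 0.577 V.

0.58 V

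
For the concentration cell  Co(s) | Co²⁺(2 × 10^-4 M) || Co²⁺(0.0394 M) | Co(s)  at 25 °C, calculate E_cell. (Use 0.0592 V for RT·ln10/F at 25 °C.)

0.068 V

Both half-cells are Co²⁺/Co, so E°_cell = 0. The concentrated side is the cathode; the cell reaction moves Co²⁺ from high to low concentration with n = 2.
Q = [Co²⁺]_dilute/[Co²⁺]_conc = 2 × 10^-4/0.0394 = 0.00508.
E = 0 − (0.0592/2) log Q = −(0.0592/2)(-2.294) = 0.0679 V.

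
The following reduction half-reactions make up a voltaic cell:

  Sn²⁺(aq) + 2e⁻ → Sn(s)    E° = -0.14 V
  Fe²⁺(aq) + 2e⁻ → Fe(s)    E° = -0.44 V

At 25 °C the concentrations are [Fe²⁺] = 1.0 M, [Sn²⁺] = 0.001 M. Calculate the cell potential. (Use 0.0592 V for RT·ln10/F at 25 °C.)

0.211 V

The Sn²⁺/Sn couple has the higher reduction potential and acts as the cathode, so E°_cell = -0.14 − (-0.44) = 0.30 V.
Balancing electrons gives n = 2; the reaction quotient is Q = [Fe²⁺]/[Sn²⁺] = 1000.
At 25 °C, E = E° − (0.0592/n) log Q = 0.30 − (0.0592/2)(3.000) = 0.300 − 0.089 = 0.211 V.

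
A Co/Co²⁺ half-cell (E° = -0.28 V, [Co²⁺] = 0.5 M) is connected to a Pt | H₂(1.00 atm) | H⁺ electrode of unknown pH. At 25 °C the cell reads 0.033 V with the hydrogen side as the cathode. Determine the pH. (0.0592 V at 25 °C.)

pH = 4.32

E°_cell = 0.28 V and n = 2.
log Q = n(E° − E)/0.0592 = 2×(0.28 − 0.033)/0.0592 = 8.345.
With Q = [Co²⁺]·P(H₂) / [H⁺]^2, solving for [H⁺] gives log[H⁺] = -4.323, so pH = 4.32.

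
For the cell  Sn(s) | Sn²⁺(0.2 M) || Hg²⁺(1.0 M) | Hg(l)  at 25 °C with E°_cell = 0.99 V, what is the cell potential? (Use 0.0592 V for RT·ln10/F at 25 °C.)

Balancing electrons gives n = 2; the reaction quotient is Q = [Sn²⁺]/[Hg²⁺] = 0.200.
At 25 °C, E = E° − (0.0592/n) log Q = 0.99 − (0.0592/2)(-0.699) = 0.990 + 0.021 = 1.011 V.

1.01 V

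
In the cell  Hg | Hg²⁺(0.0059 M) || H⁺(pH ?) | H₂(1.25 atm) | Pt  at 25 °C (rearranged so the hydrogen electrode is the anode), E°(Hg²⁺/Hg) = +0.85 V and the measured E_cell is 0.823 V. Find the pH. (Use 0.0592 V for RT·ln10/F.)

pH = 0.61

E°_cell = 0.85 V and n = 2.
log Q = n(E° − E)/0.0592 = 2×(0.85 − 0.823)/0.0592 = 0.912.
With Q = [H⁺]^2 / ([Hg²⁺]·P(H₂)), solving for [H⁺] gives log[H⁺] = -0.610, so pH = 0.61.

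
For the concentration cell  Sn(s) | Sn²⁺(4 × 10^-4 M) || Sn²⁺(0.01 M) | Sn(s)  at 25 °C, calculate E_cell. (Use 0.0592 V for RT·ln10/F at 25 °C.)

Both half-cells are Sn²⁺/Sn, so E°_cell = 0. The concentrated side is the cathode; the cell reaction moves Sn²⁺ from high to low concentration with n = 2.
Q = [Sn²⁺]_dilute/[Sn²⁺]_conc = 4 × 10^-4/0.01 = 0.0400.
E = 0 − (0.0592/2) log Q = −(0.0592/2)(-1.398) = 0.0414 V.

0.041 V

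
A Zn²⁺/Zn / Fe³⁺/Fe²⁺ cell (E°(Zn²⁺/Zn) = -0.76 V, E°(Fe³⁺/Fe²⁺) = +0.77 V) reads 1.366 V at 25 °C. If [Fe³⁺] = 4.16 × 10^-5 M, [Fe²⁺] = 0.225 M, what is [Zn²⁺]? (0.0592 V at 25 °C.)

From the Nernst equation, log Q = n(E° − E)/0.0592 = 2(1.53 − 1.366)/0.0592 = 5.541, so Q = 3.47 × 10^5.
With Q = [Zn²⁺]·[Fe²⁺]^2/[Fe³⁺]^2 and the known concentrations, [Zn²⁺] in the numerator gives [Zn²⁺] = 0.012 M.

0.012 M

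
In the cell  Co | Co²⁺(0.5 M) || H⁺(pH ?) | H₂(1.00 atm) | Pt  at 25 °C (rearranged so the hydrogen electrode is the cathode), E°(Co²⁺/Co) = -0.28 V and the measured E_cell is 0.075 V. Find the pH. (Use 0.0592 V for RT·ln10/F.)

pH = 3.61

E°_cell = 0.28 V and n = 2.
log Q = n(E° − E)/0.0592 = 2×(0.28 − 0.075)/0.0592 = 6.926.
With Q = [Co²⁺]·P(H₂) / [H⁺]^2, solving for [H⁺] gives log[H⁺] = -3.613, so pH = 3.61.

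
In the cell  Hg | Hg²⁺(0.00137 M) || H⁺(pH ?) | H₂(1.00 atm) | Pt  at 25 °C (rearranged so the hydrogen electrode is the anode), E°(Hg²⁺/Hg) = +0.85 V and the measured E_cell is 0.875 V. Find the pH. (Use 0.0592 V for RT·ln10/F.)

E°_cell = 0.85 V and n = 2.
log Q = n(E° − E)/0.0592 = 2×(0.85 − 0.875)/0.0592 = -0.845.
With Q = [H⁺]^2 / ([Hg²⁺]·P(H₂)), solving for [H⁺] gives log[H⁺] = -1.854, so pH = 1.85.

pH = 1.85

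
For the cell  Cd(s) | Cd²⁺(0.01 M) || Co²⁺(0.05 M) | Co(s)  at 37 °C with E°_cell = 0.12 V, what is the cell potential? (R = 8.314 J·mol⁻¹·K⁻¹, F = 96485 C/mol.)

Balancing electrons gives n = 2; the reaction quotient is Q = [Cd²⁺]/[Co²⁺] = 0.200.
E = E° − (RT/nF) ln Q = 0.12 − (8.314×310)/(2×96485) × (-1.609) = 0.120 + 0.021 = 0.141 V.

0.141 V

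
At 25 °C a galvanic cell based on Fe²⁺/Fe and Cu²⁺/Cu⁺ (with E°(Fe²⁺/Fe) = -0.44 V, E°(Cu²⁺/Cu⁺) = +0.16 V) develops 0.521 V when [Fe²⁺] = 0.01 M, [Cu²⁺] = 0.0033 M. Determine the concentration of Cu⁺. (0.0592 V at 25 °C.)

From the Nernst equation, log Q = n(E° − E)/0.0592 = 2(0.60 − 0.521)/0.0592 = 2.669, so Q = 467.
With Q = [Fe²⁺]·[Cu⁺]^2/[Cu²⁺]^2 and the known concentrations, [Cu⁺]^2 in the numerator gives [Cu⁺] = 0.71 M.

0.71 M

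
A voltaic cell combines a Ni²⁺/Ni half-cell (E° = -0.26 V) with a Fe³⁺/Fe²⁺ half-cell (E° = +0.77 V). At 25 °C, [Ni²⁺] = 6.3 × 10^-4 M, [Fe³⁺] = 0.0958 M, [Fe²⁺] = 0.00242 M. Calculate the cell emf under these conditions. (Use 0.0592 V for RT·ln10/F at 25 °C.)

The Fe³⁺/Fe²⁺ couple has the higher reduction potential and acts as the cathode, so E°_cell = +0.77 − (-0.26) = 1.03 V.
Balancing electrons gives n = 2; the reaction quotient is Q = [Ni²⁺]·[Fe²⁺]^2/[Fe³⁺]^2 = 4.02 × 10^-7.
At 25 °C, E = E° − (0.0592/n) log Q = 1.03 − (0.0592/2)(-6.396) = 1.030 + 0.189 = 1.219 V.

1.22 V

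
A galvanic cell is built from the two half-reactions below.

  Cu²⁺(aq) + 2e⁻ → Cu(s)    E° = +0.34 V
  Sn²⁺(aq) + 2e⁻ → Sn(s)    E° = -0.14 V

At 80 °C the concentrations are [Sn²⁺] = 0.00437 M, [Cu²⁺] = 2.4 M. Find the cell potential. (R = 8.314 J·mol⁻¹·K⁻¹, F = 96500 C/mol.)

The Cu²⁺/Cu couple has the higher reduction potential and acts as the cathode, so E°_cell = +0.34 − (-0.14) = 0.48 V.
Balancing electrons gives n = 2; the reaction quotient is Q = [Sn²⁺]/[Cu²⁺] = 0.00182.
E = E° − (RT/nF) ln Q = 0.48 − (8.314×353)/(2×96500) × (-6.308) = 0.480 + 0.096 = 0.576 V.

0.576 V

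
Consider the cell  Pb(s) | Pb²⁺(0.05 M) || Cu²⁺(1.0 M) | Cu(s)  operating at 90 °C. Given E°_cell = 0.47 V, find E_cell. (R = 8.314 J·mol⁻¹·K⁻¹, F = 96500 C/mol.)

Balancing electrons gives n = 2; the reaction quotient is Q = [Pb²⁺]/[Cu²⁺] = 0.0500.
E = E° − (RT/nF) ln Q = 0.47 − (8.314×363)/(2×96500) × (-2.996) = 0.470 + 0.047 = 0.517 V.

0.517 V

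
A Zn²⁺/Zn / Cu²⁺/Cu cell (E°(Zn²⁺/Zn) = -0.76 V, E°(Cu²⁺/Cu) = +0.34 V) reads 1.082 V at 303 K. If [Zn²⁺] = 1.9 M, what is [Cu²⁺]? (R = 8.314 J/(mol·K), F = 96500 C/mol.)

From the Nernst equation, ln Q = nF(E° − E)/RT = 2×96500×(1.10 − 1.082)/(8.314×303) = 1.379, so Q = 3.97.
With Q = [Zn²⁺]/[Cu²⁺] and the known concentrations, [Cu²⁺] in the denominator gives [Cu²⁺] = 0.48 M.

0.48 M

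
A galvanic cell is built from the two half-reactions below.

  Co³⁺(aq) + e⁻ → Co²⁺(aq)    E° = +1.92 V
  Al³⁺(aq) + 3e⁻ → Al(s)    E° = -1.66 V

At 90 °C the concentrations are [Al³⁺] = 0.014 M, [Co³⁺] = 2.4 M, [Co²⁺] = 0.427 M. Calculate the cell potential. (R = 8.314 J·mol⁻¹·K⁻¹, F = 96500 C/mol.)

The Co³⁺/Co²⁺ couple has the higher reduction potential and acts as the cathode, so E°_cell = +1.92 − (-1.66) = 3.58 V.
Balancing electrons gives n = 3; the reaction quotient is Q = [Al³⁺]·[Co²⁺]^3/[Co³⁺]^3 = 7.88 × 10^-5.
E = E° − (RT/nF) ln Q = 3.58 − (8.314×363)/(3×96500) × (-9.448) = 3.580 + 0.098 = 3.678 V.

3.68 V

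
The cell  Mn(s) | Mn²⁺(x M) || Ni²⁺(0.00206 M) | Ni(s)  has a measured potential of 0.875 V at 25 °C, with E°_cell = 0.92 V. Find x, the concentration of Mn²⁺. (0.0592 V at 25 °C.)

From the Nernst equation, log Q = n(E° − E)/0.0592 = 2(0.92 − 0.875)/0.0592 = 1.520, so Q = 33.1.
With Q = [Mn²⁺]/[Ni²⁺] and the known concentrations, [Mn²⁺] in the numerator gives [Mn²⁺] = 0.068 M.

0.068 M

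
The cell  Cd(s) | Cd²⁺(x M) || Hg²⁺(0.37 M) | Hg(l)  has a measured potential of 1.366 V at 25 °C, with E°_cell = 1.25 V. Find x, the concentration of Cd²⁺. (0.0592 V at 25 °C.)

From the Nernst equation, log Q = n(E° − E)/0.0592 = 2(1.25 − 1.366)/0.0592 = -3.919, so Q = 1.21 × 10^-4.
With Q = [Cd²⁺]/[Hg²⁺] and the known concentrations, [Cd²⁺] in the numerator gives [Cd²⁺] = 4.5 × 10^-5 M.

4.5 × 10^-5 M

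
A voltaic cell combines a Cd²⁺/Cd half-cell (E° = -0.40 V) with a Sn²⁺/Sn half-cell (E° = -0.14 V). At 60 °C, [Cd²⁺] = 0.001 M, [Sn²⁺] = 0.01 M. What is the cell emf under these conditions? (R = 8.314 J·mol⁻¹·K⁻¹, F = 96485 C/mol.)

0.293 V

The Sn²⁺/Sn couple has the higher reduction potential and acts as the cathode, so E°_cell = -0.14 − (-0.40) = 0.26 V.
Balancing electrons gives n = 2; the reaction quotient is Q = [Cd²⁺]/[Sn²⁺] = 0.100.
E = E° − (RT/nF) ln Q = 0.26 − (8.314×333)/(2×96485) × (-2.303) = 0.260 + 0.033 = 0.293 V.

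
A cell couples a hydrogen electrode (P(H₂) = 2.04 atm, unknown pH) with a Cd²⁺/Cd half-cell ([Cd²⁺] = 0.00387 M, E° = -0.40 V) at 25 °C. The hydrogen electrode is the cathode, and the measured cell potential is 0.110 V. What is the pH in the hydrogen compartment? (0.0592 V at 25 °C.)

E°_cell = 0.40 V and n = 2.
log Q = n(E° − E)/0.0592 = 2×(0.40 − 0.110)/0.0592 = 9.797.
With Q = [Cd²⁺]·P(H₂) / [H⁺]^2, solving for [H⁺] gives log[H⁺] = -5.950, so pH = 5.95.

pH = 5.95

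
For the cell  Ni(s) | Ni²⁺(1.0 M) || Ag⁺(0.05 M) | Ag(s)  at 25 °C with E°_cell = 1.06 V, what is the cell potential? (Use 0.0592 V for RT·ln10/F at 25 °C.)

Balancing electrons gives n = 2; the reaction quotient is Q = [Ni²⁺]/[Ag⁺]^2 = 400.
At 25 °C, E = E° − (0.0592/n) log Q = 1.06 − (0.0592/2)(2.602) = 1.060 − 0.077 = 0.983 V.

0.983 V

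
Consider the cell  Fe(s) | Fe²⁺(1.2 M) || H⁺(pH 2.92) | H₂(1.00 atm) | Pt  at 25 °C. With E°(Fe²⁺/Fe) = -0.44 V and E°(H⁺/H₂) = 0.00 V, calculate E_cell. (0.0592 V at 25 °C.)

0.26 V

The hydrogen couple is the cathode, so E°_cell = 0.44 V; n = 2.
[H⁺] = 10^(−2.92) = 0.0012 M, and Q = [Fe²⁺]·P(H₂) / [H⁺]^2 = 8.3 × 10^5.
E = E° − (0.0592/2) log Q = 0.44 − (0.0592/2)(5.919) = 0.265 V.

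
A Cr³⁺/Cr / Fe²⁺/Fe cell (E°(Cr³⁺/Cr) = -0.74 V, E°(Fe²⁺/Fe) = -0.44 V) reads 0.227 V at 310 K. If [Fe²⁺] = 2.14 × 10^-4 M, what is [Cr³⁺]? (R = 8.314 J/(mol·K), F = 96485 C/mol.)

0.011 M

From the Nernst equation, ln Q = nF(E° − E)/RT = 6×96485×(0.30 − 0.227)/(8.314×310) = 16.397, so Q = 1.32 × 10^7.
With Q = [Cr³⁺]^2/[Fe²⁺]^3 and the known concentrations, [Cr³⁺]^2 in the numerator gives [Cr³⁺] = 0.011 M.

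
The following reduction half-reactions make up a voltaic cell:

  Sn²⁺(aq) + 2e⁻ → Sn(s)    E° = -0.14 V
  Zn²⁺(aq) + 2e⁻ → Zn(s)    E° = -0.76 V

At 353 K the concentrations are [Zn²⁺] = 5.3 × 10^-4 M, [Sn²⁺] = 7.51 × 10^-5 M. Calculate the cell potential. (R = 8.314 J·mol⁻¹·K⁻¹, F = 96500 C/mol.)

The Sn²⁺/Sn couple has the higher reduction potential and acts as the cathode, so E°_cell = -0.14 − (-0.76) = 0.62 V.
Balancing electrons gives n = 2; the reaction quotient is Q = [Zn²⁺]/[Sn²⁺] = 7.06.
E = E° − (RT/nF) ln Q = 0.62 − (8.314×353)/(2×96500) × (1.954) = 0.620 − 0.030 = 0.590 V.

0.590 V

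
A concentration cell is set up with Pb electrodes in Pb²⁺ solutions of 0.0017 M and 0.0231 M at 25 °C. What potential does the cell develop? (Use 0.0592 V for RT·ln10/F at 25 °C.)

Both half-cells are Pb²⁺/Pb, so E°_cell = 0. The concentrated side is the cathode; the cell reaction moves Pb²⁺ from high to low concentration with n = 2.
Q = [Pb²⁺]_dilute/[Pb²⁺]_conc = 0.0017/0.0231 = 0.0736.
E = 0 − (0.0592/2) log Q = −(0.0592/2)(-1.133) = 0.0335 V.

0.034 V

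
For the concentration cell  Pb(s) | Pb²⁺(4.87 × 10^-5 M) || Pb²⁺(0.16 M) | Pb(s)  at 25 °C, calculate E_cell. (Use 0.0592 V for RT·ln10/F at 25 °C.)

Both half-cells are Pb²⁺/Pb, so E°_cell = 0. The concentrated side is the cathode; the cell reaction moves Pb²⁺ from high to low concentration with n = 2.
Q = [Pb²⁺]_dilute/[Pb²⁺]_conc = 4.87 × 10^-5/0.16 = 3.04 × 10^-4.
E = 0 − (0.0592/2) log Q = −(0.0592/2)(-3.517) = 0.1041 V.

0.10 V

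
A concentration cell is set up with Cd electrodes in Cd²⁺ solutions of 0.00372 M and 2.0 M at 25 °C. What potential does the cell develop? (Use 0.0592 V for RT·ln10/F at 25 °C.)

0.081 V

Both half-cells are Cd²⁺/Cd, so E°_cell = 0. The concentrated side is the cathode; the cell reaction moves Cd²⁺ from high to low concentration with n = 2.
Q = [Cd²⁺]_dilute/[Cd²⁺]_conc = 0.00372/2.0 = 0.00186.
E = 0 − (0.0592/2) log Q = −(0.0592/2)(-2.730) = 0.0808 V.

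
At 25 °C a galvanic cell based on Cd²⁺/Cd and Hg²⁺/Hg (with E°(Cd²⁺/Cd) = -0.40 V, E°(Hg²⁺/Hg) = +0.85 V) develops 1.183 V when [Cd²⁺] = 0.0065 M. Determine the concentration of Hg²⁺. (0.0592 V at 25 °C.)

From the Nernst equation, log Q = n(E° − E)/0.0592 = 2(1.25 − 1.183)/0.0592 = 2.264, so Q = 183.
With Q = [Cd²⁺]/[Hg²⁺] and the known concentrations, [Hg²⁺] in the denominator gives [Hg²⁺] = 3.5 × 10^-5 M.

3.5 × 10^-5 M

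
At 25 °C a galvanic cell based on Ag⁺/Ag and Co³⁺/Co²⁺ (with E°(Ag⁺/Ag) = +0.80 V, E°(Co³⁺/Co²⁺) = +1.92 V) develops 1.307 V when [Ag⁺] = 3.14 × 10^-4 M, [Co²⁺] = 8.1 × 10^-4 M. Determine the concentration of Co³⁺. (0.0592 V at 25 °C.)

From the Nernst equation, log Q = n(E° − E)/0.0592 = 1(1.12 − 1.307)/0.0592 = -3.159, so Q = 6.94 × 10^-4.
With Q = [Ag⁺]·[Co²⁺]/[Co³⁺] and the known concentrations, [Co³⁺] in the denominator gives [Co³⁺] = 3.7 × 10^-4 M.

3.7 × 10^-4 M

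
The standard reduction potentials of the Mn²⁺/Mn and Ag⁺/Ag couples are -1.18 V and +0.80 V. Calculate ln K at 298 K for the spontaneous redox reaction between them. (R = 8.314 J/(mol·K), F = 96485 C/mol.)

ln K = 154.2

E°_cell = +0.80 − (-1.18) = 1.98 V, with n = 2 electrons transferred.
At equilibrium E = 0, so the Nernst equation gives ln K = nFE°/RT = (2)(96485)(1.98)/((8.314)(298)) = 154.22.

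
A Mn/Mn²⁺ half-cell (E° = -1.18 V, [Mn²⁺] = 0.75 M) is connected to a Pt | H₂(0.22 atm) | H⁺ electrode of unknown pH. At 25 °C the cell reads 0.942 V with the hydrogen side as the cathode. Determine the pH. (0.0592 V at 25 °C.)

E°_cell = 1.18 V and n = 2.
log Q = n(E° − E)/0.0592 = 2×(1.18 − 0.942)/0.0592 = 8.041.
With Q = [Mn²⁺]·P(H₂) / [H⁺]^2, solving for [H⁺] gives log[H⁺] = -4.412, so pH = 4.41.

pH = 4.41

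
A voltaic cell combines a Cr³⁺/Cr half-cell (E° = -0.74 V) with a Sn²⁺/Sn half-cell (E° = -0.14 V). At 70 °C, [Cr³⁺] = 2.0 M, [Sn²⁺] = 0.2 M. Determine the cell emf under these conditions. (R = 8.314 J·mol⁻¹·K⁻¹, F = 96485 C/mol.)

0.569 V

The Sn²⁺/Sn couple has the higher reduction potential and acts as the cathode, so E°_cell = -0.14 − (-0.74) = 0.60 V.
Balancing electrons gives n = 6; the reaction quotient is Q = [Cr³⁺]^2/[Sn²⁺]^3 = 500.
E = E° − (RT/nF) ln Q = 0.60 − (8.314×343)/(6×96485) × (6.215) = 0.600 − 0.031 = 0.569 V.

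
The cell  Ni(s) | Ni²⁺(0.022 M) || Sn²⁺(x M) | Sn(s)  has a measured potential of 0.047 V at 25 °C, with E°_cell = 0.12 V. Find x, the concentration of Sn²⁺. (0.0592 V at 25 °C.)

From the Nernst equation, log Q = n(E° − E)/0.0592 = 2(0.12 − 0.047)/0.0592 = 2.466, so Q = 293.
With Q = [Ni²⁺]/[Sn²⁺] and the known concentrations, [Sn²⁺] in the denominator gives [Sn²⁺] = 7.5 × 10^-5 M.

7.5 × 10^-5 M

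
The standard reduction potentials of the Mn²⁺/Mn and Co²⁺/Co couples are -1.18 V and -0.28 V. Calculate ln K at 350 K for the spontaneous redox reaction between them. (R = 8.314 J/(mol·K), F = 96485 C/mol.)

E°_cell = -0.28 − (-1.18) = 0.90 V, with n = 2 electrons transferred.
At equilibrium E = 0, so the Nernst equation gives ln K = nFE°/RT = (2)(96485)(0.90)/((8.314)(350)) = 59.68.

ln K = 59.7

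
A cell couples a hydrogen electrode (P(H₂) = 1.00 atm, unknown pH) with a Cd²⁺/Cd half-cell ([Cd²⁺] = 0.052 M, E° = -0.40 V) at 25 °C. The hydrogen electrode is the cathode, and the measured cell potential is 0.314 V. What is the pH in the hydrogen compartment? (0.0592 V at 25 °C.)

pH = 2.09

E°_cell = 0.40 V and n = 2.
log Q = n(E° − E)/0.0592 = 2×(0.40 − 0.314)/0.0592 = 2.905.
With Q = [Cd²⁺]·P(H₂) / [H⁺]^2, solving for [H⁺] gives log[H⁺] = -2.095, so pH = 2.09.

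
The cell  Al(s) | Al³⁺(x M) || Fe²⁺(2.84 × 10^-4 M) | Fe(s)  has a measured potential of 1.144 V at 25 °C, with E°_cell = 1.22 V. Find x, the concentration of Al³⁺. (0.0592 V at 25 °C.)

0.034 M

From the Nernst equation, log Q = n(E° − E)/0.0592 = 6(1.22 − 1.144)/0.0592 = 7.703, so Q = 5.04 × 10^7.
With Q = [Al³⁺]^2/[Fe²⁺]^3 and the known concentrations, [Al³⁺]^2 in the numerator gives [Al³⁺] = 0.034 M.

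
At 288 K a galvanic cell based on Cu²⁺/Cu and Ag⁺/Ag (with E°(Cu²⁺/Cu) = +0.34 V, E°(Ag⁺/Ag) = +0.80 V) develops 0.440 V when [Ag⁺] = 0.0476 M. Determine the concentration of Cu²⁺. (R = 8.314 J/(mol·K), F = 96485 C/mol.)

From the Nernst equation, ln Q = nF(E° − E)/RT = 2×96485×(0.46 − 0.440)/(8.314×288) = 1.612, so Q = 5.01.
With Q = [Cu²⁺]/[Ag⁺]^2 and the known concentrations, [Cu²⁺] in the numerator gives [Cu²⁺] = 0.011 M.

0.011 M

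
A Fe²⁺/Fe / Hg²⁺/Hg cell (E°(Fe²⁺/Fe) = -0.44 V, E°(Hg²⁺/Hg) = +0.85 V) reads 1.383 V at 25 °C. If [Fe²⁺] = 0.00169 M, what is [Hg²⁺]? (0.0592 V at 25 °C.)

From the Nernst equation, log Q = n(E° − E)/0.0592 = 2(1.29 − 1.383)/0.0592 = -3.142, so Q = 7.21 × 10^-4.
With Q = [Fe²⁺]/[Hg²⁺] and the known concentrations, [Hg²⁺] in the denominator gives [Hg²⁺] = 2.3 M.

2.3 M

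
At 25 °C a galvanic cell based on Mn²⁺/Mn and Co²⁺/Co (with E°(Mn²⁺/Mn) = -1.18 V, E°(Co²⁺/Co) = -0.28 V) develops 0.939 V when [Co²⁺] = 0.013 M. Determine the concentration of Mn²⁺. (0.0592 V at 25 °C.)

6.3 × 10^-4 M

From the Nernst equation, log Q = n(E° − E)/0.0592 = 2(0.90 − 0.939)/0.0592 = -1.318, so Q = 0.0481.
With Q = [Mn²⁺]/[Co²⁺] and the known concentrations, [Mn²⁺] in the numerator gives [Mn²⁺] = 6.3 × 10^-4 M.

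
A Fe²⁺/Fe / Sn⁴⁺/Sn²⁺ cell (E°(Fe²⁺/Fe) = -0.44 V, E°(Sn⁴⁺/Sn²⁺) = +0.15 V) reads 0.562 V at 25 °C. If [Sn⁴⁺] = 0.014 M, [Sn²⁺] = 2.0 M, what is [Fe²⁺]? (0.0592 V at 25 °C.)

0.062 M

From the Nernst equation, log Q = n(E° − E)/0.0592 = 2(0.59 − 0.562)/0.0592 = 0.946, so Q = 8.83.
With Q = [Fe²⁺]·[Sn²⁺]/[Sn⁴⁺] and the known concentrations, [Fe²⁺] in the numerator gives [Fe²⁺] = 0.062 M.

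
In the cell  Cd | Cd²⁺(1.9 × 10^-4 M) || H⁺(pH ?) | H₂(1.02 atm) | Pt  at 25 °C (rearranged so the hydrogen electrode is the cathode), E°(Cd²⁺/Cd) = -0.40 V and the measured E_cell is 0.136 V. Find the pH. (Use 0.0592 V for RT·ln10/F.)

E°_cell = 0.40 V and n = 2.
log Q = n(E° − E)/0.0592 = 2×(0.40 − 0.136)/0.0592 = 8.919.
With Q = [Cd²⁺]·P(H₂) / [H⁺]^2, solving for [H⁺] gives log[H⁺] = -6.316, so pH = 6.32.

pH = 6.32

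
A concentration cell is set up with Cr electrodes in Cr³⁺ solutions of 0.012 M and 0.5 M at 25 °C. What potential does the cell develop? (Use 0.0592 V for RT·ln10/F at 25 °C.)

Both half-cells are Cr³⁺/Cr, so E°_cell = 0. The concentrated side is the cathode; the cell reaction moves Cr³⁺ from high to low concentration with n = 3.
Q = [Cr³⁺]_dilute/[Cr³⁺]_conc = 0.012/0.5 = 0.0240.
E = 0 − (0.0592/3) log Q = −(0.0592/3)(-1.620) = 0.0320 V.

0.032 V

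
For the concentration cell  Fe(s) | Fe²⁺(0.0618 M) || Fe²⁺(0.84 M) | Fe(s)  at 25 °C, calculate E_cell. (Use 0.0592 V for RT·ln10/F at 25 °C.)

Both half-cells are Fe²⁺/Fe, so E°_cell = 0. The concentrated side is the cathode; the cell reaction moves Fe²⁺ from high to low concentration with n = 2.
Q = [Fe²⁺]_dilute/[Fe²⁺]_conc = 0.0618/0.84 = 0.0736.
E = 0 − (0.0592/2) log Q = −(0.0592/2)(-1.133) = 0.0335 V.

0.034 V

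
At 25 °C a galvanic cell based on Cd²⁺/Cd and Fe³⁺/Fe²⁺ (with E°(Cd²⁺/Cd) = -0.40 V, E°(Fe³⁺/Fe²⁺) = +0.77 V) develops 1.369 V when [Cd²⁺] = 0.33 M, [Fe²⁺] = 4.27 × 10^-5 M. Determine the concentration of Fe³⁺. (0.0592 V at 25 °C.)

From the Nernst equation, log Q = n(E° − E)/0.0592 = 2(1.17 − 1.369)/0.0592 = -6.723, so Q = 1.89 × 10^-7.
With Q = [Cd²⁺]·[Fe²⁺]^2/[Fe³⁺]^2 and the known concentrations, [Fe³⁺]^2 in the denominator gives [Fe³⁺] = 0.056 M.

0.056 M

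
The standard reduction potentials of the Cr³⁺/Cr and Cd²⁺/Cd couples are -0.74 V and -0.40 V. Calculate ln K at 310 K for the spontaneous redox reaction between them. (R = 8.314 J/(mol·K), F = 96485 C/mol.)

E°_cell = -0.40 − (-0.74) = 0.34 V, with n = 6 electrons transferred.
At equilibrium E = 0, so the Nernst equation gives ln K = nFE°/RT = (6)(96485)(0.34)/((8.314)(310)) = 76.37.

ln K = 76.4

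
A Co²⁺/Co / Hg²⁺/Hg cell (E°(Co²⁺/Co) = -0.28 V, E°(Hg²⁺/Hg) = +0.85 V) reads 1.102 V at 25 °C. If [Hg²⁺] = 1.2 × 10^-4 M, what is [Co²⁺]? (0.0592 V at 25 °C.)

0.0011 M

From the Nernst equation, log Q = n(E° − E)/0.0592 = 2(1.13 − 1.102)/0.0592 = 0.946, so Q = 8.83.
With Q = [Co²⁺]/[Hg²⁺] and the known concentrations, [Co²⁺] in the numerator gives [Co²⁺] = 0.0011 M.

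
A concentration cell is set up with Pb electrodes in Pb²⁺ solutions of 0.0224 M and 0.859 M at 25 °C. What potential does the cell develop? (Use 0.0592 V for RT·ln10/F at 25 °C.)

0.047 V

Both half-cells are Pb²⁺/Pb, so E°_cell = 0. The concentrated side is the cathode; the cell reaction moves Pb²⁺ from high to low concentration with n = 2.
Q = [Pb²⁺]_dilute/[Pb²⁺]_conc = 0.0224/0.859 = 0.0261.
E = 0 − (0.0592/2) log Q = −(0.0592/2)(-1.584) = 0.0469 V.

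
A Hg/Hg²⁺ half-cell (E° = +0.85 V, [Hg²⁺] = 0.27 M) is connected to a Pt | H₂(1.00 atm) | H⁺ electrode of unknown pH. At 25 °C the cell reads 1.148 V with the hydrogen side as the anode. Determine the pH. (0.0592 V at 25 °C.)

E°_cell = 0.85 V and n = 2.
log Q = n(E° − E)/0.0592 = 2×(0.85 − 1.148)/0.0592 = -10.068.
With Q = [H⁺]^2 / ([Hg²⁺]·P(H₂)), solving for [H⁺] gives log[H⁺] = -5.318, so pH = 5.32.

pH = 5.32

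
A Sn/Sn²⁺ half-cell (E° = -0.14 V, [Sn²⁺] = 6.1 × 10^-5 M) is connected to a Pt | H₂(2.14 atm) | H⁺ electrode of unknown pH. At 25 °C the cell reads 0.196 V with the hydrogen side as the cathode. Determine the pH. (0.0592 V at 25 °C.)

pH = 1.00

E°_cell = 0.14 V and n = 2.
log Q = n(E° − E)/0.0592 = 2×(0.14 − 0.196)/0.0592 = -1.892.
With Q = [Sn²⁺]·P(H₂) / [H⁺]^2, solving for [H⁺] gives log[H⁺] = -0.996, so pH = 1.00.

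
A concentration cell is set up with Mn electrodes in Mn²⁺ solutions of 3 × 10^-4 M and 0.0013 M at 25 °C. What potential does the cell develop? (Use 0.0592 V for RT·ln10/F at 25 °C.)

Both half-cells are Mn²⁺/Mn, so E°_cell = 0. The concentrated side is the cathode; the cell reaction moves Mn²⁺ from high to low concentration with n = 2.
Q = [Mn²⁺]_dilute/[Mn²⁺]_conc = 3 × 10^-4/0.0013 = 0.231.
E = 0 − (0.0592/2) log Q = −(0.0592/2)(-0.637) = 0.0189 V.

0.019 V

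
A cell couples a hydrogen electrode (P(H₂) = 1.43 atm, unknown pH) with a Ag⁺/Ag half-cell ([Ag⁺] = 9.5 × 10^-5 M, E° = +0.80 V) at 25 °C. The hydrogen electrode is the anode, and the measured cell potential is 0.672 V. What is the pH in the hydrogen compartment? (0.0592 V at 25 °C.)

E°_cell = 0.80 V and n = 2.
log Q = n(E° − E)/0.0592 = 2×(0.80 − 0.672)/0.0592 = 4.324.
With Q = [H⁺]^2 / ([Ag⁺]^2·P(H₂)), solving for [H⁺] gives log[H⁺] = -1.782, so pH = 1.78.

pH = 1.78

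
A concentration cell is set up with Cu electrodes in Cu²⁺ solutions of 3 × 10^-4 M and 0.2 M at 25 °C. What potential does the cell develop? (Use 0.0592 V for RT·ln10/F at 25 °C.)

Both half-cells are Cu²⁺/Cu, so E°_cell = 0. The concentrated side is the cathode; the cell reaction moves Cu²⁺ from high to low concentration with n = 2.
Q = [Cu²⁺]_dilute/[Cu²⁺]_conc = 3 × 10^-4/0.2 = 0.00150.
E = 0 − (0.0592/2) log Q = −(0.0592/2)(-2.824) = 0.0836 V.

0.084 V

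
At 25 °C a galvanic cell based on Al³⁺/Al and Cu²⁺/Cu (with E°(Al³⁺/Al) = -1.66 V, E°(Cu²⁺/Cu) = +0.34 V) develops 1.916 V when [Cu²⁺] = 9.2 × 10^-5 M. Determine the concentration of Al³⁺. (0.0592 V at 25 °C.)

0.016 M

From the Nernst equation, log Q = n(E° − E)/0.0592 = 6(2.00 − 1.916)/0.0592 = 8.514, so Q = 3.26 × 10^8.
With Q = [Al³⁺]^2/[Cu²⁺]^3 and the known concentrations, [Al³⁺]^2 in the numerator gives [Al³⁺] = 0.016 M.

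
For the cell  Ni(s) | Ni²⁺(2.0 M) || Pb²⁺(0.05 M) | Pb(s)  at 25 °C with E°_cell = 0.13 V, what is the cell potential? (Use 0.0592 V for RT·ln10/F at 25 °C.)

Balancing electrons gives n = 2; the reaction quotient is Q = [Ni²⁺]/[Pb²⁺] = 40.0.
At 25 °C, E = E° − (0.0592/n) log Q = 0.13 − (0.0592/2)(1.602) = 0.130 − 0.047 = 0.083 V.

0.083 V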